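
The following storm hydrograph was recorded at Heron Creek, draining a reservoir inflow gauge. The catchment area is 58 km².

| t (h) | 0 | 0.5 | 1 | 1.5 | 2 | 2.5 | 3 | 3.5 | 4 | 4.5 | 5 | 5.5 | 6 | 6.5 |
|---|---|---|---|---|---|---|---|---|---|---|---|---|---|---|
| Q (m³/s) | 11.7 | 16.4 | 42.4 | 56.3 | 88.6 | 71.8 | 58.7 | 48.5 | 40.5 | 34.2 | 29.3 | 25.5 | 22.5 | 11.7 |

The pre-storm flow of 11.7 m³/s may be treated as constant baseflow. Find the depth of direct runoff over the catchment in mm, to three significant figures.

d ≈ 12.2 mm

Direct runoff: 0.0, 4.7, 30.7, 44.6, 76.9, 60.1, 47.0, 36.8, 28.8, 22.5, 17.6, 13.8, 10.8, 0.0 m³/s; ΣQ_DR = 394.3 m³/s.
V = ΣQ_DR · Δt = 394.3 × 1800 s = 7.097 × 10^5 m³.
Over A = 58 km², depth = V / A = 12.2 mm.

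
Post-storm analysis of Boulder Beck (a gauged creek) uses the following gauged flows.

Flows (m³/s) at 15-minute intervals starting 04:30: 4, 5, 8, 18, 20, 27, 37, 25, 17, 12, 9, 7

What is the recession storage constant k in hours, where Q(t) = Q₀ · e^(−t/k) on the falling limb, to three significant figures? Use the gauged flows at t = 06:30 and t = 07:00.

k ≈ 0.786 h

On the falling limb, Q drops from 17 to 9 m³/s between t = 06:30 and t = 07:00 (Δt = 0.5 h).
k = −Δt / ln(Q₂/Q₁) = −0.5 / ln(9/17) = 0.786 h.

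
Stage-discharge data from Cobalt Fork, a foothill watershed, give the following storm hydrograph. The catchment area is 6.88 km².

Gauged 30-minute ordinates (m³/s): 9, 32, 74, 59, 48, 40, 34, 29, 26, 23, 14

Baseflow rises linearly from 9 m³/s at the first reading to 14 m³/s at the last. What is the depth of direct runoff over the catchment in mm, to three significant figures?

d ≈ 68.4 mm

Direct runoff: 0.00, 22.50, 64.00, 48.50, 37.00, 28.50, 22.00, 16.50, 13.00, 9.50, 0.00 m³/s; ΣQ_DR = 261.5 m³/s.
V = ΣQ_DR · Δt = 261.5 × 1800 s = 4.707 × 10^5 m³.
Over A = 6.88 km², depth = V / A = 68.4 mm.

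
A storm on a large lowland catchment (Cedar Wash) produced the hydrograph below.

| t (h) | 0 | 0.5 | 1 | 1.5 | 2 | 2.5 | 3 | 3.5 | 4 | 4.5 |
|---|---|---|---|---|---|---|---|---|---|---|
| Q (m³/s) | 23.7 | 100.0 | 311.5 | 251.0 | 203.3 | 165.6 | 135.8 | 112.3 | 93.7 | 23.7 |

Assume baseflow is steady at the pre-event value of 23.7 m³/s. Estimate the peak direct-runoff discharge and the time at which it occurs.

Q_p = 287.8 m³/s at t = 1 h

Subtracting baseflow gives direct-runoff ordinates: 0.0, 76.3, 287.8, 227.3, 179.6, 141.9, 112.1, 88.6, 70.0, 0.0 m³/s.
The maximum is 287.8 m³/s, occurring at the reading for t = 1 h.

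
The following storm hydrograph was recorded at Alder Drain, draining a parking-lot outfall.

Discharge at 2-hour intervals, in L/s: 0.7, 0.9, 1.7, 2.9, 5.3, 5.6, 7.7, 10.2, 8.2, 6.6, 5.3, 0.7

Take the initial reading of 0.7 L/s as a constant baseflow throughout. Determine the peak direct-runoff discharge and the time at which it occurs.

Q_p = 9.5 L/s at t = 14 h

Subtracting baseflow gives direct-runoff ordinates: 0.0, 0.2, 1.0, 2.2, 4.6, 4.9, 7.0, 9.5, 7.5, 5.9, 4.6, 0.0 L/s.
The maximum is 9.5 L/s, occurring at the reading for t = 14 h.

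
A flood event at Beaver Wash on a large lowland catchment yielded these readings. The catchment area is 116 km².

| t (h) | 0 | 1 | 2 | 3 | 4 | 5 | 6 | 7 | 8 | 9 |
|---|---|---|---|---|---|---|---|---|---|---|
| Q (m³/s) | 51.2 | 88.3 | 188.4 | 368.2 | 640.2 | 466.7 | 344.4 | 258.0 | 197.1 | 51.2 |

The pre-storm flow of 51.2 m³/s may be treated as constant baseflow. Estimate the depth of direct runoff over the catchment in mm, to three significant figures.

Direct runoff: 0.0, 37.1, 137.2, 317.0, 589.0, 415.5, 293.2, 206.8, 145.9, 0.0 m³/s; ΣQ_DR = 2142 m³/s.
V = ΣQ_DR · Δt = 2142 × 3600 s = 7.710 × 10^6 m³.
Over A = 116 km², depth = V / A = 66.5 mm.

d ≈ 66.5 mm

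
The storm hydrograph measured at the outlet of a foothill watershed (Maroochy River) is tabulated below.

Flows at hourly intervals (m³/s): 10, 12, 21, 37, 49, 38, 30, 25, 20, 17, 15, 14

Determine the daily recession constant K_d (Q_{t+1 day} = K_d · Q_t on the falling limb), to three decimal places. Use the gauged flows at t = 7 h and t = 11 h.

Between t = 7 h and t = 11 h the flow falls from 25 to 14 m³/s over 4×1 h = 4 h.
Per-interval ratio K = (14/25)^(1/4) = 0.8651; K_d = K^(24/1) = 0.031.

K_d ≈ 0.031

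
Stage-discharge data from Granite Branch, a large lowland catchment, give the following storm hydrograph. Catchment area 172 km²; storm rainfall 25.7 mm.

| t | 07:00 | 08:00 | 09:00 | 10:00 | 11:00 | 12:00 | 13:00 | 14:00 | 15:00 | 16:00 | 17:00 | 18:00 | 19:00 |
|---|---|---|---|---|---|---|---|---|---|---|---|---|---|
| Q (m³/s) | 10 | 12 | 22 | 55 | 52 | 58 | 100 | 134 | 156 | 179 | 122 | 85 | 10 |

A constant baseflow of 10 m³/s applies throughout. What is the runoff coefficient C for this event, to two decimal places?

C ≈ 0.70

ΣQ_DR = 865.0 m³/s; V = ΣQ_DR·Δt = 3.114 × 10^6 m³.
Runoff depth d = V / A = 18.10 mm.
C = d / P = 18.10 / 25.7 = 0.70.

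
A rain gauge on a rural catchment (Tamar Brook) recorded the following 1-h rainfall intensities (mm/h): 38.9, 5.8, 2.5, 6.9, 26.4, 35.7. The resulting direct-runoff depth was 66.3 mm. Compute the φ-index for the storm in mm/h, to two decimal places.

Only the 3 blocks with intensity above φ contribute runoff: 38.9, 26.4, 35.7 mm/h.
Σ(I−φ)·Δt = d  ⇒  (38.9+26.4+35.7 − 3φ)·1 = 66.3
φ = (101.0 − 66.3/1) / 3 = 11.57 mm/h.

φ ≈ 11.57 mm/h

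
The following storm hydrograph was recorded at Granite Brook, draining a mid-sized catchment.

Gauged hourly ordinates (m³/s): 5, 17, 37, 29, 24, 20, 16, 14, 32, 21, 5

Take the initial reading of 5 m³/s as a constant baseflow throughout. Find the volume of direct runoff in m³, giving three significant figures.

Direct-runoff ordinates (Q − Q_b): 0.0, 12.0, 32.0, 24.0, 19.0, 15.0, 11.0, 9.0, 27.0, 16.0, 0.0 m³/s.
ΣQ_DR = 165.0 m³/s.
With Δt = 1 h = 3600 s, V = ΣQ_DR · Δt = 165.0 × 3600 = 5.94 × 10^5 m³.

V ≈ 5.94 × 10^5 m³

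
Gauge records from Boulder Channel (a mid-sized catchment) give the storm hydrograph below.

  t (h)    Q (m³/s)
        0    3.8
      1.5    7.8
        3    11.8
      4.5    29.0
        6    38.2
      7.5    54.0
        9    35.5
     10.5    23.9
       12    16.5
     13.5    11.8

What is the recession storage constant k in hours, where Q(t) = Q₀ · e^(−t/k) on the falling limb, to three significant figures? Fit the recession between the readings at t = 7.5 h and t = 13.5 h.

k ≈ 3.95 h

On the falling limb, Q drops from 54.0 to 11.8 m³/s between t = 7.5 h and t = 13.5 h (Δt = 6 h).
k = −Δt / ln(Q₂/Q₁) = −6 / ln(11.8/54.0) = 3.95 h.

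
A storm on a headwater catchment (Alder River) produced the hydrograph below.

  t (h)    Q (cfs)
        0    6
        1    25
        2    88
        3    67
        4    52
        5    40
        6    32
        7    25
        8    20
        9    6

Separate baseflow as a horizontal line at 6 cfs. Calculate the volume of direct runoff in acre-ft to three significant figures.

V ≈ 24.9 acre-ft

Direct-runoff ordinates (Q − Q_b): 0.0, 19.0, 82.0, 61.0, 46.0, 34.0, 26.0, 19.0, 14.0, 0.0 cfs.
ΣQ_DR = 301.0 cfs.
With Δt = 1 h = 3600 s, V = ΣQ_DR · Δt = 301.0 × 3600 = 1.08 × 10^6 ft³ = 24.9 acre-ft.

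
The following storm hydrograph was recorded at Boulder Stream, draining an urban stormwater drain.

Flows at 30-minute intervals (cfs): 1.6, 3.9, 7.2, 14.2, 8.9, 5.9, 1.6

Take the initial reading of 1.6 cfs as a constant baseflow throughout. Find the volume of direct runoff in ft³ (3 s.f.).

V ≈ 57800 ft³

Direct-runoff ordinates (Q − Q_b): 0.0, 2.3, 5.6, 12.6, 7.3, 4.3, 0.0 cfs.
ΣQ_DR = 32.10 cfs.
With Δt = 0.5 h = 1800 s, V = ΣQ_DR · Δt = 32.10 × 1800 = 57800 ft³.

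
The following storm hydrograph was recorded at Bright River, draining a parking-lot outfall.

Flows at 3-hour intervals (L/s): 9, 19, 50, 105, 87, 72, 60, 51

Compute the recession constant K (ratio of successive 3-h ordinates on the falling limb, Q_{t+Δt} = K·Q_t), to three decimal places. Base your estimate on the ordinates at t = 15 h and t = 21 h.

Using the recession-limb readings at t = 15 h and t = 21 h: Q falls from 72 to 51 L/s over 2 intervals.
K = (Q₂/Q₁)^(1/2) = (51/72)^(1/2) = 0.842.

K ≈ 0.842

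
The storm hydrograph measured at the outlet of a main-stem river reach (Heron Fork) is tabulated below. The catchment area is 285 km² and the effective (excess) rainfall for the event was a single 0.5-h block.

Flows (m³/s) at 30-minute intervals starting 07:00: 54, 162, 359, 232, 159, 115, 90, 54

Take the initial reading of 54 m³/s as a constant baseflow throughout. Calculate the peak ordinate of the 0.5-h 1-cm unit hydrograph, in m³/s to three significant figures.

U_p ≈ 609 m³/s

Direct runoff: 0.0, 108.0, 305.0, 178.0, 105.0, 61.0, 36.0, 0.0 m³/s; ΣQ_DR = 793.0 m³/s, peak = 305.0 m³/s.
Runoff depth d = ΣQ_DR·Δt / A = 793.0 × 1800 / (285 km²) = 5.008 mm.
The 1-cm UH is the DRH scaled by (10 mm)/d, so U_p = 305.0 × 10/5.008 = 609 m³/s.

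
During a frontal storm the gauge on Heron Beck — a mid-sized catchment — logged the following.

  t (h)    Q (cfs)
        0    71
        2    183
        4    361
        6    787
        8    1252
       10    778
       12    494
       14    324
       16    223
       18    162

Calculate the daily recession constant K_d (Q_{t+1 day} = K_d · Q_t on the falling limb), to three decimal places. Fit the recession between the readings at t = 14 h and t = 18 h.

Between t = 14 h and t = 18 h the flow falls from 324 to 162 cfs over 2×2 h = 4 h.
Per-interval ratio K = (162/324)^(1/2) = 0.7071; K_d = K^(24/2) = 0.016.

K_d ≈ 0.016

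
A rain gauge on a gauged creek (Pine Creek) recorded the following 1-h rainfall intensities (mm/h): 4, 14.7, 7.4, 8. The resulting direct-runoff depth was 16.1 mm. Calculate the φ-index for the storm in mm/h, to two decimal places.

Only the 3 blocks with intensity above φ contribute runoff: 14.7, 7.4, 8 mm/h.
Σ(I−φ)·Δt = d  ⇒  (14.7+7.4+8 − 3φ)·1 = 16.1
φ = (30.10 − 16.1/1) / 3 = 4.67 mm/h.

φ ≈ 4.67 mm/h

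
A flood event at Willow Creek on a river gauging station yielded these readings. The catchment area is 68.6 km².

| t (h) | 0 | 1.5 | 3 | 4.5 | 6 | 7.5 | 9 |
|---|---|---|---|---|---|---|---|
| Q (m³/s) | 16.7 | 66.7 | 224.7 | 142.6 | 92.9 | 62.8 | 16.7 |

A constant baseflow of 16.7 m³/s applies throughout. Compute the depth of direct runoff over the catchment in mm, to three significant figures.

Direct runoff: 0.0, 50.0, 208.0, 125.9, 76.2, 46.1, 0.0 m³/s; ΣQ_DR = 506.2 m³/s.
V = ΣQ_DR · Δt = 506.2 × 5400 s = 2.733 × 10^6 m³.
Over A = 68.6 km², depth = V / A = 39.8 mm.

d ≈ 39.8 mm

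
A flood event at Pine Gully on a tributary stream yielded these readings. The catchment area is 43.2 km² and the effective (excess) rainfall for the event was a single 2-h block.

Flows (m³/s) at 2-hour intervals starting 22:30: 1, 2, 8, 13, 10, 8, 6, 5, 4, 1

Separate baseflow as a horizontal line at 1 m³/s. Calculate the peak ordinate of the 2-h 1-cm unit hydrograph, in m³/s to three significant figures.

Direct runoff: 0.0, 1.0, 7.0, 12.0, 9.0, 7.0, 5.0, 4.0, 3.0, 0.0 m³/s; ΣQ_DR = 48.00 m³/s, peak = 12.0 m³/s.
Runoff depth d = ΣQ_DR·Δt / A = 48.00 × 7200 / (43.2 km²) = 8.000 mm.
The 1-cm UH is the DRH scaled by (10 mm)/d, so U_p = 12.0 × 10/8.000 = 15.0 m³/s.

U_p ≈ 15.0 m³/s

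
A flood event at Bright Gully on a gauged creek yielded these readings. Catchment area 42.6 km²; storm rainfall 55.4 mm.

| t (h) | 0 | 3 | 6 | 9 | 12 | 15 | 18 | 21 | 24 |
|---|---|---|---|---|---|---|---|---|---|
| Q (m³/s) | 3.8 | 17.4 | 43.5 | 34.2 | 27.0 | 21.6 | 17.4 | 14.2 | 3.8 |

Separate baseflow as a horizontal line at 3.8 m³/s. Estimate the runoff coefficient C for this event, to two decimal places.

ΣQ_DR = 148.7 m³/s; V = ΣQ_DR·Δt = 1.606 × 10^6 m³.
Runoff depth d = V / A = 37.70 mm.
C = d / P = 37.70 / 55.4 = 0.68.

C ≈ 0.68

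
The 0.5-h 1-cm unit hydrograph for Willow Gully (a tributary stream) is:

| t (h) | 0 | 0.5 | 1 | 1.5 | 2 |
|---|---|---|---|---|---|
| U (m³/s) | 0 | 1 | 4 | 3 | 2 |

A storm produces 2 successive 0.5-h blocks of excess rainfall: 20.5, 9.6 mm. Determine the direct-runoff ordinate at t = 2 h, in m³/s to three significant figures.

By discrete convolution, Q_j = Σ (P_i / 10 mm) · U_{j−i}.
At t = 2 h (j=4): Q = (20.5/10)·2 + (9.6/10)·3 = 6.98 m³/s.

Q ≈ 6.98 m³/s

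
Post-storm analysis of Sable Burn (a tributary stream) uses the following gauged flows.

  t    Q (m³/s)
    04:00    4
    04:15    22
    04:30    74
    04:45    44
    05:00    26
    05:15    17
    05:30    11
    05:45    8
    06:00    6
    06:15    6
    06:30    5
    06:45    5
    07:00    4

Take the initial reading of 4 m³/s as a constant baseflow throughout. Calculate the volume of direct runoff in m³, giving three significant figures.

V ≈ 1.62 × 10^5 m³

Direct-runoff ordinates (Q − Q_b): 0.0, 18.0, 70.0, 40.0, 22.0, 13.0, 7.0, 4.0, 2.0, 2.0, 1.0, 1.0, 0.0 m³/s.
ΣQ_DR = 180.0 m³/s.
With Δt = 0.25 h = 900 s, V = ΣQ_DR · Δt = 180.0 × 900 = 1.62 × 10^5 m³.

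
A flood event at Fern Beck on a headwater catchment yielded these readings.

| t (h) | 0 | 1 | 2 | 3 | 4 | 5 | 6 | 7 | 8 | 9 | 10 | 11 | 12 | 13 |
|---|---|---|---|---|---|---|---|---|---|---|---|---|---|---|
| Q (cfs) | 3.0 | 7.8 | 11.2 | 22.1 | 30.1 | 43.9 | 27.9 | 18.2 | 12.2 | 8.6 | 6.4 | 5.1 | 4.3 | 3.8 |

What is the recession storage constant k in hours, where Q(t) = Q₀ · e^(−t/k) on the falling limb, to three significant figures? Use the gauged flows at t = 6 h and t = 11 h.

k ≈ 2.94 h

On the falling limb, Q drops from 27.9 to 5.1 cfs between t = 6 h and t = 11 h (Δt = 5 h).
k = −Δt / ln(Q₂/Q₁) = −5 / ln(5.1/27.9) = 2.94 h.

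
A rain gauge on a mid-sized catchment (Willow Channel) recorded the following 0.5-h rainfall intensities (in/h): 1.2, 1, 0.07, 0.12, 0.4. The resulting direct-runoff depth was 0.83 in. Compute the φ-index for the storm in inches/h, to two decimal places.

Only the 3 blocks with intensity above φ contribute runoff: 1.2, 1, 0.4 in/h.
Σ(I−φ)·Δt = d  ⇒  (1.2+1+0.4 − 3φ)·0.5 = 0.83
φ = (2.600 − 0.83/0.5) / 3 = 0.31 in/h.

φ ≈ 0.31 in/h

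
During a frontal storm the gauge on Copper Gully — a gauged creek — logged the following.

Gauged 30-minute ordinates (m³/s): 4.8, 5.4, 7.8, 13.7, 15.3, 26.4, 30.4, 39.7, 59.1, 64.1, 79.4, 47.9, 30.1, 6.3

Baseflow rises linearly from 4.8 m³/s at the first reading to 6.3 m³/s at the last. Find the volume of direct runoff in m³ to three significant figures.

Direct-runoff ordinates (Q − Q_b): 0.00, 0.48, 2.77, 8.55, 10.04, 21.02, 24.91, 34.09, 53.38, 58.26, 73.45, 41.83, 23.92, 0.00 m³/s.
ΣQ_DR = 352.7 m³/s.
With Δt = 0.5 h = 1800 s, V = ΣQ_DR · Δt = 352.7 × 1800 = 6.35 × 10^5 m³.

V ≈ 6.35 × 10^5 m³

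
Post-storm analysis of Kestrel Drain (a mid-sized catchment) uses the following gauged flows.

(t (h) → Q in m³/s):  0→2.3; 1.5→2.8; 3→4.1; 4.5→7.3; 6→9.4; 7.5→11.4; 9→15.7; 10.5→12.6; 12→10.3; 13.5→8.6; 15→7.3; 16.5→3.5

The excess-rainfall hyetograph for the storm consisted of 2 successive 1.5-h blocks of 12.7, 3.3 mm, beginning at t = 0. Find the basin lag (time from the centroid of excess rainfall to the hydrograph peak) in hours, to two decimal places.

t_L ≈ 7.94 h

Centroid of excess rainfall: t_c = Σ P_i·t̄_i / ΣP_i = 1.0594 h (block centres at 0.75, 2.25 h).
Hydrograph peak occurs at t = 9 h, so basin lag t_L = 9 − 1.0594 = 7.94 h.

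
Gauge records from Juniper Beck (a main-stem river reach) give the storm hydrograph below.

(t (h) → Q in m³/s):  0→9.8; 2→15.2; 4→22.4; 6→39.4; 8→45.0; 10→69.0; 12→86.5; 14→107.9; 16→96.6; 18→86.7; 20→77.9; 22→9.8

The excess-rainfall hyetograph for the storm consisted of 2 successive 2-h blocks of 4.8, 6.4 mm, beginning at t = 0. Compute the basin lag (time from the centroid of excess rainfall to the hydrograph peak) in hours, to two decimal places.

Centroid of excess rainfall: t_c = Σ P_i·t̄_i / ΣP_i = 2.1429 h (block centres at 1, 3 h).
Hydrograph peak occurs at t = 14 h, so basin lag t_L = 14 − 2.1429 = 11.86 h.

t_L ≈ 11.86 h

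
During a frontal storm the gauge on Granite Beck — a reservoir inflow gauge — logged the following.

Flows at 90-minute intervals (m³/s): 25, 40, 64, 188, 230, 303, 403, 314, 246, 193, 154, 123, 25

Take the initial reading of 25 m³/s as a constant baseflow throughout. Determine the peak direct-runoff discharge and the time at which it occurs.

Q_p = 378.0 m³/s at t = 9 h

Subtracting baseflow gives direct-runoff ordinates: 0.0, 15.0, 39.0, 163.0, 205.0, 278.0, 378.0, 289.0, 221.0, 168.0, 129.0, 98.0, 0.0 m³/s.
The maximum is 378.0 m³/s, occurring at the reading for t = 9 h.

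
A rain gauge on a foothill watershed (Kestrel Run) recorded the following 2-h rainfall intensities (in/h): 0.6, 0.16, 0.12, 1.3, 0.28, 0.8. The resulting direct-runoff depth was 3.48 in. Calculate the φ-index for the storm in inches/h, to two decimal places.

φ ≈ 0.32 in/h

Only the 3 blocks with intensity above φ contribute runoff: 0.6, 1.3, 0.8 in/h.
Σ(I−φ)·Δt = d  ⇒  (0.6+1.3+0.8 − 3φ)·2 = 3.48
φ = (2.700 − 3.48/2) / 3 = 0.32 in/h.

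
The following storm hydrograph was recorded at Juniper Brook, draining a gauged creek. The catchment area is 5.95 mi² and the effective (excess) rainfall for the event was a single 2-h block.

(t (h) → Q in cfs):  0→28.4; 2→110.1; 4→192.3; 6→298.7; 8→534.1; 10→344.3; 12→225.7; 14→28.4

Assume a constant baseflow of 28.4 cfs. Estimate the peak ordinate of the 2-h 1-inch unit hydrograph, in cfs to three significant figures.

U_p ≈ 633 cfs

Direct runoff: 0.0, 81.7, 163.9, 270.3, 505.7, 315.9, 197.3, 0.0 cfs; ΣQ_DR = 1535 cfs, peak = 505.7 cfs.
Runoff depth d = ΣQ_DR·Δt / A = 1535 × 7200 / (5.95 mi²) = 0.7994 in.
The 1-inch UH is the DRH scaled by (1 in)/d, so U_p = 505.7 × 1/0.7994 = 633 cfs.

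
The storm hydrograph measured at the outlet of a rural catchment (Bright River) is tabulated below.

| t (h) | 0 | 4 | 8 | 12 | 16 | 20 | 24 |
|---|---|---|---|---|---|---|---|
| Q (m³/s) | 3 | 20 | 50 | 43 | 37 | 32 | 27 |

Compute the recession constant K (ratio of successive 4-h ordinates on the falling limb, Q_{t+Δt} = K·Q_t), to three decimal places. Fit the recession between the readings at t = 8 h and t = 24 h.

Using the recession-limb readings at t = 8 h and t = 24 h: Q falls from 50 to 27 m³/s over 4 intervals.
K = (Q₂/Q₁)^(1/4) = (27/50)^(1/4) = 0.857.

K ≈ 0.857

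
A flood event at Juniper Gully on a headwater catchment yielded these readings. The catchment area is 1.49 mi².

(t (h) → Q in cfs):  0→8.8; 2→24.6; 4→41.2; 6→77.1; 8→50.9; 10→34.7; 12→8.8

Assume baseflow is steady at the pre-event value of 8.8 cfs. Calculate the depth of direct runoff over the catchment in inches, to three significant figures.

d ≈ 0.384 in

Direct runoff: 0.0, 15.8, 32.4, 68.3, 42.1, 25.9, 0.0 cfs; ΣQ_DR = 184.5 cfs.
V = ΣQ_DR · Δt = 184.5 × 7200 s = 1.328 × 10^6 ft³.
Over A = 1.49 mi², depth = V / A = 0.384 in.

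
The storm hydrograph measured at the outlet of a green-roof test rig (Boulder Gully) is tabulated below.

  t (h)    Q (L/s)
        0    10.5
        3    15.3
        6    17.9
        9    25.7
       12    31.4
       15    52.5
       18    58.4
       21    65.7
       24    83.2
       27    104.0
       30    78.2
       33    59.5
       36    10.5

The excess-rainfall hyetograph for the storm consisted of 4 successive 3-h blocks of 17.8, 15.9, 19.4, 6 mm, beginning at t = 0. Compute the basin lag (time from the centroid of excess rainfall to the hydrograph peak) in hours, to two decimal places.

t_L ≈ 21.81 h

Centroid of excess rainfall: t_c = Σ P_i·t̄_i / ΣP_i = 5.1904 h (block centres at 1.5, 4.5, 7.5, 10.5 h).
Hydrograph peak occurs at t = 27 h, so basin lag t_L = 27 − 5.1904 = 21.81 h.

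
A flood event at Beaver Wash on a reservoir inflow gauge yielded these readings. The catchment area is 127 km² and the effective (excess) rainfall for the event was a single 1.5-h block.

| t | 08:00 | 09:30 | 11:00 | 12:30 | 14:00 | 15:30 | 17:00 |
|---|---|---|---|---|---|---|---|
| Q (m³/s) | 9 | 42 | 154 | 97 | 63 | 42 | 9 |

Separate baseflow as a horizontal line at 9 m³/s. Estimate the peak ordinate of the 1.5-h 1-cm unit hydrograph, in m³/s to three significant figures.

Direct runoff: 0.0, 33.0, 145.0, 88.0, 54.0, 33.0, 0.0 m³/s; ΣQ_DR = 353.0 m³/s, peak = 145.0 m³/s.
Runoff depth d = ΣQ_DR·Δt / A = 353.0 × 5400 / (127 km²) = 15.01 mm.
The 1-cm UH is the DRH scaled by (10 mm)/d, so U_p = 145.0 × 10/15.01 = 96.6 m³/s.

U_p ≈ 96.6 m³/s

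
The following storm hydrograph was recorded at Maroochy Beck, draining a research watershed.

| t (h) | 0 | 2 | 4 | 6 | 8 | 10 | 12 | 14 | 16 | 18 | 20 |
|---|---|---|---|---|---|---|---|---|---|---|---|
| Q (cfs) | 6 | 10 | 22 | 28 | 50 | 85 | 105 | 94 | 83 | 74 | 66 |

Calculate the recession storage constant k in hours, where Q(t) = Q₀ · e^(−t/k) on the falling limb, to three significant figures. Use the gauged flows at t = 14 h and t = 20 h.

k ≈ 17.0 h

On the falling limb, Q drops from 94 to 66 cfs between t = 14 h and t = 20 h (Δt = 6 h).
k = −Δt / ln(Q₂/Q₁) = −6 / ln(66/94) = 17.0 h.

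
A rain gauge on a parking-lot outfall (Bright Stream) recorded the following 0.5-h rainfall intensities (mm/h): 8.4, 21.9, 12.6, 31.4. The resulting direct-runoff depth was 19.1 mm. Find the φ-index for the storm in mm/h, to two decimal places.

φ ≈ 9.23 mm/h

Only the 3 blocks with intensity above φ contribute runoff: 21.9, 12.6, 31.4 mm/h.
Σ(I−φ)·Δt = d  ⇒  (21.9+12.6+31.4 − 3φ)·0.5 = 19.1
φ = (65.90 − 19.1/0.5) / 3 = 9.23 mm/h.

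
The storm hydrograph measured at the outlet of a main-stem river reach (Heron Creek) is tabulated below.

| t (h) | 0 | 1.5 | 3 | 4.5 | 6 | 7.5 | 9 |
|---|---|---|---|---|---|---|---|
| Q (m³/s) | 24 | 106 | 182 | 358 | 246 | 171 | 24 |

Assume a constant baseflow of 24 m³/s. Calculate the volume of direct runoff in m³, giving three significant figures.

V ≈ 5.09 × 10^6 m³

Direct-runoff ordinates (Q − Q_b): 0.0, 82.0, 158.0, 334.0, 222.0, 147.0, 0.0 m³/s.
ΣQ_DR = 943.0 m³/s.
With Δt = 1.5 h = 5400 s, V = ΣQ_DR · Δt = 943.0 × 5400 = 5.09 × 10^6 m³.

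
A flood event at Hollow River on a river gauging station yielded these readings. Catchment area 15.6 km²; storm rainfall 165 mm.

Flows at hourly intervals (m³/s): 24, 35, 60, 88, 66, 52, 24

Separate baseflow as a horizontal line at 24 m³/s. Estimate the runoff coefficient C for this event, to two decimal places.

C ≈ 0.25

ΣQ_DR = 181.0 m³/s; V = ΣQ_DR·Δt = 6.516 × 10^5 m³.
Runoff depth d = V / A = 41.77 mm.
C = d / P = 41.77 / 165 = 0.25.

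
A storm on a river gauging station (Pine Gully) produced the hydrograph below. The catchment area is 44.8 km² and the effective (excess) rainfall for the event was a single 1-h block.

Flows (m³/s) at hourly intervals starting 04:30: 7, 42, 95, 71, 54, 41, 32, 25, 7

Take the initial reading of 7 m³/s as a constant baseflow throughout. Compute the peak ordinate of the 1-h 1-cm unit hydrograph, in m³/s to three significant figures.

Direct runoff: 0.0, 35.0, 88.0, 64.0, 47.0, 34.0, 25.0, 18.0, 0.0 m³/s; ΣQ_DR = 311.0 m³/s, peak = 88.0 m³/s.
Runoff depth d = ΣQ_DR·Δt / A = 311.0 × 3600 / (44.8 km²) = 24.99 mm.
The 1-cm UH is the DRH scaled by (10 mm)/d, so U_p = 88.0 × 10/24.99 = 35.2 m³/s.

U_p ≈ 35.2 m³/s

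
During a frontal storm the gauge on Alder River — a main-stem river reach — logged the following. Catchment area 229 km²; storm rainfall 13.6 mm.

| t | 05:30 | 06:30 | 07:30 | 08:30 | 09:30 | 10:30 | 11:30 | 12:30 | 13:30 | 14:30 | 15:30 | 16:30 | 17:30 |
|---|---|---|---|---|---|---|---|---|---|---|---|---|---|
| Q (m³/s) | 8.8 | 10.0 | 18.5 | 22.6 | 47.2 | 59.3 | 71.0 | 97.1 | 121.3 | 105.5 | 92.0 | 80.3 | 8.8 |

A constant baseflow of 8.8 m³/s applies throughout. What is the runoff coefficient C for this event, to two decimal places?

C ≈ 0.73

ΣQ_DR = 628.0 m³/s; V = ΣQ_DR·Δt = 2.261 × 10^6 m³.
Runoff depth d = V / A = 9.872 mm.
C = d / P = 9.872 / 13.6 = 0.73.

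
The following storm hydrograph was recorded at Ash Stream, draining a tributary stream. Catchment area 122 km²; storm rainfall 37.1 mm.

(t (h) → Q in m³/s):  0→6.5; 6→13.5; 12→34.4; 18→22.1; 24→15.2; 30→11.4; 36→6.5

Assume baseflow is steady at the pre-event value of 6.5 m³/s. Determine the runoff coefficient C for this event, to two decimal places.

C ≈ 0.31

ΣQ_DR = 64.10 m³/s; V = ΣQ_DR·Δt = 1.385 × 10^6 m³.
Runoff depth d = V / A = 11.35 mm.
C = d / P = 11.35 / 37.1 = 0.31.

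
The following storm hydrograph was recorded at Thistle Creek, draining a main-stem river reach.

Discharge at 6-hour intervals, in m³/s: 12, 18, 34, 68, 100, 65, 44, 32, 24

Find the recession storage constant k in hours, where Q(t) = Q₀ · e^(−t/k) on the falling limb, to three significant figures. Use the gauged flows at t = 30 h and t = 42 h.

k ≈ 16.9 h

On the falling limb, Q drops from 65 to 32 m³/s between t = 30 h and t = 42 h (Δt = 12 h).
k = −Δt / ln(Q₂/Q₁) = −12 / ln(32/65) = 16.9 h.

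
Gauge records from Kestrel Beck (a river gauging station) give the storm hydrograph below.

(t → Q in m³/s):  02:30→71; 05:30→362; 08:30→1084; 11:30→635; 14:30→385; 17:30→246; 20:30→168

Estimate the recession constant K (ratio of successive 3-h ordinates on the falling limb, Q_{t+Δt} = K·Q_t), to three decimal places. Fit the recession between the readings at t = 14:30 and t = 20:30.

K ≈ 0.661

Using the recession-limb readings at t = 14:30 and t = 20:30: Q falls from 385 to 168 m³/s over 2 intervals.
K = (Q₂/Q₁)^(1/2) = (168/385)^(1/2) = 0.661.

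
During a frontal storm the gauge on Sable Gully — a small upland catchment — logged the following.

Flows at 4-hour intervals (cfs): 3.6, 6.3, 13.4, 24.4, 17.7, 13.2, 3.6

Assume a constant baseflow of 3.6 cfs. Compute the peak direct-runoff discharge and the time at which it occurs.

Subtracting baseflow gives direct-runoff ordinates: 0.0, 2.7, 9.8, 20.8, 14.1, 9.6, 0.0 cfs.
The maximum is 20.8 cfs, occurring at the reading for t = 12 h.

Q_p = 20.8 cfs at t = 12 h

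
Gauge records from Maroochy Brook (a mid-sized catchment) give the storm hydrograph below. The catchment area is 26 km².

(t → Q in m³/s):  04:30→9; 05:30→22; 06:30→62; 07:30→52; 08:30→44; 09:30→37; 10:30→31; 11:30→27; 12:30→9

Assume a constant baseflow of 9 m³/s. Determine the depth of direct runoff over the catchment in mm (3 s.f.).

d ≈ 29.4 mm

Direct runoff: 0.0, 13.0, 53.0, 43.0, 35.0, 28.0, 22.0, 18.0, 0.0 m³/s; ΣQ_DR = 212.0 m³/s.
V = ΣQ_DR · Δt = 212.0 × 3600 s = 7.632 × 10^5 m³.
Over A = 26 km², depth = V / A = 29.4 mm.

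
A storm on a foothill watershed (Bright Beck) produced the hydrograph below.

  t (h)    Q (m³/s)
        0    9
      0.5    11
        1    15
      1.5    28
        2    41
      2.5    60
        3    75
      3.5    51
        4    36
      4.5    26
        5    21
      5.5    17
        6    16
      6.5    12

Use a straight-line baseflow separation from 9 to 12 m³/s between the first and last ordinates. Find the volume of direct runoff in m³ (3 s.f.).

V ≈ 4.88 × 10^5 m³

Direct-runoff ordinates (Q − Q_b): 0.00, 1.77, 5.54, 18.31, 31.08, 49.85, 64.62, 40.38, 25.15, 14.92, 9.69, 5.46, 4.23, 0.00 m³/s.
ΣQ_DR = 271.0 m³/s.
With Δt = 0.5 h = 1800 s, V = ΣQ_DR · Δt = 271.0 × 1800 = 4.88 × 10^5 m³.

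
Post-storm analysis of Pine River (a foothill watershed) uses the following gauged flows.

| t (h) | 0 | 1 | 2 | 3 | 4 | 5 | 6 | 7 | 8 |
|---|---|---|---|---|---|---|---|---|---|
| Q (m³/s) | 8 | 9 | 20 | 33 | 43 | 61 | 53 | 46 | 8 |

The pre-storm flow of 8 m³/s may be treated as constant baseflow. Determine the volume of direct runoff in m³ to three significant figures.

V ≈ 7.52 × 10^5 m³

Direct-runoff ordinates (Q − Q_b): 0.0, 1.0, 12.0, 25.0, 35.0, 53.0, 45.0, 38.0, 0.0 m³/s.
ΣQ_DR = 209.0 m³/s.
With Δt = 1 h = 3600 s, V = ΣQ_DR · Δt = 209.0 × 3600 = 7.52 × 10^5 m³.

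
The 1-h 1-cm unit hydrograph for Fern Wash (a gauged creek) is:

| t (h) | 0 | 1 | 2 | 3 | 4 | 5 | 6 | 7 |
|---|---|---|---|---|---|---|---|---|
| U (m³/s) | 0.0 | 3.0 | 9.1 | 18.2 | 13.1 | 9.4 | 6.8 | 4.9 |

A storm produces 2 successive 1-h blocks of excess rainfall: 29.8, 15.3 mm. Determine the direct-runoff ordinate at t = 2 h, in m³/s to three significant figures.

By discrete convolution, Q_j = Σ (P_i / 10 mm) · U_{j−i}.
At t = 2 h (j=2): Q = (29.8/10)·9.1 + (15.3/10)·3.0 = 31.7 m³/s.

Q ≈ 31.7 m³/s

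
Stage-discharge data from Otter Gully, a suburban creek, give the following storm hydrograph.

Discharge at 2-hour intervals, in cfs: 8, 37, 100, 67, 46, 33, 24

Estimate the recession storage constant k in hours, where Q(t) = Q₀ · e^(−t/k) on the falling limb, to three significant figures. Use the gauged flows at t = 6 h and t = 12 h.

On the falling limb, Q drops from 67 to 24 cfs between t = 6 h and t = 12 h (Δt = 6 h).
k = −Δt / ln(Q₂/Q₁) = −6 / ln(24/67) = 5.84 h.

k ≈ 5.84 h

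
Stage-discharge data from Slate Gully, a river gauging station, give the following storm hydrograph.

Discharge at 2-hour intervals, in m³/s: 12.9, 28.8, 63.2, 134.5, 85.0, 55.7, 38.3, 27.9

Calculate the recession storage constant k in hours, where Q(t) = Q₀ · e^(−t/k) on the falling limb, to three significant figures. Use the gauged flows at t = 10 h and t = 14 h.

On the falling limb, Q drops from 55.7 to 27.9 m³/s between t = 10 h and t = 14 h (Δt = 4 h).
k = −Δt / ln(Q₂/Q₁) = −4 / ln(27.9/55.7) = 5.79 h.

k ≈ 5.79 h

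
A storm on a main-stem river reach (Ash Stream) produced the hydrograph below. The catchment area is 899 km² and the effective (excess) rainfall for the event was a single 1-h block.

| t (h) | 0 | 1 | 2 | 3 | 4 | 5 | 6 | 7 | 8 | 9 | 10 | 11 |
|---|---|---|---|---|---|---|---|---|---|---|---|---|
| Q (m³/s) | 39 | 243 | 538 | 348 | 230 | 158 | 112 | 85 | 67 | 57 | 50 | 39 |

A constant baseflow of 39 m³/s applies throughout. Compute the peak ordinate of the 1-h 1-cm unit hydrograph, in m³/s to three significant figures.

Direct runoff: 0.0, 204.0, 499.0, 309.0, 191.0, 119.0, 73.0, 46.0, 28.0, 18.0, 11.0, 0.0 m³/s; ΣQ_DR = 1498 m³/s, peak = 499.0 m³/s.
Runoff depth d = ΣQ_DR·Δt / A = 1498 × 3600 / (899 km²) = 5.999 mm.
The 1-cm UH is the DRH scaled by (10 mm)/d, so U_p = 499.0 × 10/5.999 = 832 m³/s.

U_p ≈ 832 m³/s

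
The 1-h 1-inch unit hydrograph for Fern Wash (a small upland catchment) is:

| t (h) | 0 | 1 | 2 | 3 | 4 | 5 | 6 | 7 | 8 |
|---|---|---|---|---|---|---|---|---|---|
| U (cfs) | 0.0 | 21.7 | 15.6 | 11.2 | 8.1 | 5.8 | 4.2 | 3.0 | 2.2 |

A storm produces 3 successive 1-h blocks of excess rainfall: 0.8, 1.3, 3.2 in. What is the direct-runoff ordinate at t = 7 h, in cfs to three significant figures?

Q ≈ 26.4 cfs

By discrete convolution, Q_j = Σ (P_i / 1 in) · U_{j−i}.
At t = 7 h (j=7): Q = (0.8/1)·3.0 + (1.3/1)·4.2 + (3.2/1)·5.8 = 26.4 cfs.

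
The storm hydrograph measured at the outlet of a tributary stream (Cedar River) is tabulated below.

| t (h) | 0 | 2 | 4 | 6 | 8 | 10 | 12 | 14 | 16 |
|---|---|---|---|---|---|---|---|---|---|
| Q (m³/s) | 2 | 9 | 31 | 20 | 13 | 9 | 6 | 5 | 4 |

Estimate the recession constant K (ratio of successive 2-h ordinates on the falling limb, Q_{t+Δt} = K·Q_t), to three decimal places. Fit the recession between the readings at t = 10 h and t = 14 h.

Using the recession-limb readings at t = 10 h and t = 14 h: Q falls from 9 to 5 m³/s over 2 intervals.
K = (Q₂/Q₁)^(1/2) = (5/9)^(1/2) = 0.745.

K ≈ 0.745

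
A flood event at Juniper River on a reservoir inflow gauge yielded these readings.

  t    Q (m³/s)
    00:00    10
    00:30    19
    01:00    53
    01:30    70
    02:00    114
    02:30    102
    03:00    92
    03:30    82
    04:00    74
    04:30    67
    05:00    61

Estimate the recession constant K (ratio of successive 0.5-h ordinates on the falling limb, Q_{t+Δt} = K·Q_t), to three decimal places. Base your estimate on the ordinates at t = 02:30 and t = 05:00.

K ≈ 0.902

Using the recession-limb readings at t = 02:30 and t = 05:00: Q falls from 102 to 61 m³/s over 5 intervals.
K = (Q₂/Q₁)^(1/5) = (61/102)^(1/5) = 0.902.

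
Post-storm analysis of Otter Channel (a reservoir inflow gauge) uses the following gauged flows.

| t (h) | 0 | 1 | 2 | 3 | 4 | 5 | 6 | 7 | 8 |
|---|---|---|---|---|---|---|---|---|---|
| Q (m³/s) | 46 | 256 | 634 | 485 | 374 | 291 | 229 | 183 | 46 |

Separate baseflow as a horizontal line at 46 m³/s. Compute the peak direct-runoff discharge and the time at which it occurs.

Q_p = 588.0 m³/s at t = 2 h

Subtracting baseflow gives direct-runoff ordinates: 0.0, 210.0, 588.0, 439.0, 328.0, 245.0, 183.0, 137.0, 0.0 m³/s.
The maximum is 588.0 m³/s, occurring at the reading for t = 2 h.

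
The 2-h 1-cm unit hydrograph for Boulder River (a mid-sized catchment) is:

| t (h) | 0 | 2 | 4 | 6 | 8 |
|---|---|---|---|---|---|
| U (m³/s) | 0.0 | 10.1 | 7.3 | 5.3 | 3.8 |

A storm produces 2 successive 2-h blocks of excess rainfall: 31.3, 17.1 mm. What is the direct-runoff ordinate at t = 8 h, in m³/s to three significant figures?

By discrete convolution, Q_j = Σ (P_i / 10 mm) · U_{j−i}.
At t = 8 h (j=4): Q = (31.3/10)·3.8 + (17.1/10)·5.3 = 21.0 m³/s.

Q ≈ 21.0 m³/s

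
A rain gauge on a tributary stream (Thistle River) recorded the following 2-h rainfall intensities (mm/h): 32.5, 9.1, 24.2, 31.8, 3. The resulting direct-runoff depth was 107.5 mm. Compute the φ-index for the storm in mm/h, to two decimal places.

φ ≈ 11.58 mm/h

Only the 3 blocks with intensity above φ contribute runoff: 32.5, 24.2, 31.8 mm/h.
Σ(I−φ)·Δt = d  ⇒  (32.5+24.2+31.8 − 3φ)·2 = 107.5
φ = (88.50 − 107.5/2) / 3 = 11.58 mm/h.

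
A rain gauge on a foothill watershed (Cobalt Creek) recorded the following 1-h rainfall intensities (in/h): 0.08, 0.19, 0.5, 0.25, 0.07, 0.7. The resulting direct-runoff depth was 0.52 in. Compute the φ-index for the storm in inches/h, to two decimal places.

φ ≈ 0.34 in/h

Only the 2 blocks with intensity above φ contribute runoff: 0.5, 0.7 in/h.
Σ(I−φ)·Δt = d  ⇒  (0.5+0.7 − 2φ)·1 = 0.52
φ = (1.200 − 0.52/1) / 2 = 0.34 in/h.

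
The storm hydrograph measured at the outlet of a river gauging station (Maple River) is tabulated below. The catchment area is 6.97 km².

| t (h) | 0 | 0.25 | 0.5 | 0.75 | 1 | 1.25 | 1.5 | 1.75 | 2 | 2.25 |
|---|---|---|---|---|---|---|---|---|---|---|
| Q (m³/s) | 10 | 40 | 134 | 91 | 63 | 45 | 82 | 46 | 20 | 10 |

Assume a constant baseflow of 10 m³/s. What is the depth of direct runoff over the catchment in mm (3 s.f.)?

d ≈ 56.9 mm

Direct runoff: 0.0, 30.0, 124.0, 81.0, 53.0, 35.0, 72.0, 36.0, 10.0, 0.0 m³/s; ΣQ_DR = 441.0 m³/s.
V = ΣQ_DR · Δt = 441.0 × 900 s = 3.969 × 10^5 m³.
Over A = 6.97 km², depth = V / A = 56.9 mm.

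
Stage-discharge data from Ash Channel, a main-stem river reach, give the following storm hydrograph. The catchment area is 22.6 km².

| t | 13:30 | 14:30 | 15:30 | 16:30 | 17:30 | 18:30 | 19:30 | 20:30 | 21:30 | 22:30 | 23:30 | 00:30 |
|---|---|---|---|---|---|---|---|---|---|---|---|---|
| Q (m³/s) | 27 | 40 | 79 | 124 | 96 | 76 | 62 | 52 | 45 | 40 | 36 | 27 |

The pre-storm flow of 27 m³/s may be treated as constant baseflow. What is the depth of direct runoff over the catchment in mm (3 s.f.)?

d ≈ 60.5 mm

Direct runoff: 0.0, 13.0, 52.0, 97.0, 69.0, 49.0, 35.0, 25.0, 18.0, 13.0, 9.0, 0.0 m³/s; ΣQ_DR = 380.0 m³/s.
V = ΣQ_DR · Δt = 380.0 × 3600 s = 1.368 × 10^6 m³.
Over A = 22.6 km², depth = V / A = 60.5 mm.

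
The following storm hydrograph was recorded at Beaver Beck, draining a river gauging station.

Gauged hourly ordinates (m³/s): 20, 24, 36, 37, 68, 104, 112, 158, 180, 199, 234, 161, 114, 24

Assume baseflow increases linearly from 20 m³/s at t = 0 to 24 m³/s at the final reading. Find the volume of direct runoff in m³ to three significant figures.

V ≈ 4.19 × 10^6 m³

Direct-runoff ordinates (Q − Q_b): 0.00, 3.69, 15.38, 16.08, 46.77, 82.46, 90.15, 135.85, 157.54, 176.23, 210.92, 137.62, 90.31, 0.00 m³/s.
ΣQ_DR = 1163 m³/s.
With Δt = 1 h = 3600 s, V = ΣQ_DR · Δt = 1163 × 3600 = 4.19 × 10^6 m³.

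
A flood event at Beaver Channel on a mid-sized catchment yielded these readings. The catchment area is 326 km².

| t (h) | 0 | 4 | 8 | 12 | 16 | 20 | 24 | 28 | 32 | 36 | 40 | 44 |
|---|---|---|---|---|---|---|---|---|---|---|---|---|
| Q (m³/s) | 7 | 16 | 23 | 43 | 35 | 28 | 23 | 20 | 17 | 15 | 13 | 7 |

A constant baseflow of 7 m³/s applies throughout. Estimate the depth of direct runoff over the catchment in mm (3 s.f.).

Direct runoff: 0.0, 9.0, 16.0, 36.0, 28.0, 21.0, 16.0, 13.0, 10.0, 8.0, 6.0, 0.0 m³/s; ΣQ_DR = 163.0 m³/s.
V = ΣQ_DR · Δt = 163.0 × 14400 s = 2.347 × 10^6 m³.
Over A = 326 km², depth = V / A = 7.20 mm.

d ≈ 7.20 mm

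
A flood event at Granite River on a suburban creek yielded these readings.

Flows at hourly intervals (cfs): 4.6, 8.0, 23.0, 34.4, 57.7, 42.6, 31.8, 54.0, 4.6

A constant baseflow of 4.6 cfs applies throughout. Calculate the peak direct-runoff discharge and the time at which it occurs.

Subtracting baseflow gives direct-runoff ordinates: 0.0, 3.4, 18.4, 29.8, 53.1, 38.0, 27.2, 49.4, 0.0 cfs.
The maximum is 53.1 cfs, occurring at the reading for t = 4 h.

Q_p = 53.1 cfs at t = 4 h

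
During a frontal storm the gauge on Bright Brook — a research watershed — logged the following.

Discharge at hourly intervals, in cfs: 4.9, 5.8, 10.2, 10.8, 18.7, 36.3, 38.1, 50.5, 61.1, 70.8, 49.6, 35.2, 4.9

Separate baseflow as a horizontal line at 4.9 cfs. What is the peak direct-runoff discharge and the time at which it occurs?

Q_p = 65.9 cfs at t = 9 h

Subtracting baseflow gives direct-runoff ordinates: 0.0, 0.9, 5.3, 5.9, 13.8, 31.4, 33.2, 45.6, 56.2, 65.9, 44.7, 30.3, 0.0 cfs.
The maximum is 65.9 cfs, occurring at the reading for t = 9 h.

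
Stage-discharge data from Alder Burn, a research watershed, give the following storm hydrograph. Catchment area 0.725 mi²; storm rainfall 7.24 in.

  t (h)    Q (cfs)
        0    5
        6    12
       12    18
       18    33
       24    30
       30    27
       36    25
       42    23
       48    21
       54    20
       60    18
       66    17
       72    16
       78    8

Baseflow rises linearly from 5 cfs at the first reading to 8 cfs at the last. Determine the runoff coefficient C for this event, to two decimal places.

C ≈ 0.32

ΣQ_DR = 182.0 cfs; V = ΣQ_DR·Δt = 3.931 × 10^6 ft³.
Runoff depth d = V / A = 2.334 in.
C = d / P = 2.334 / 7.24 = 0.32.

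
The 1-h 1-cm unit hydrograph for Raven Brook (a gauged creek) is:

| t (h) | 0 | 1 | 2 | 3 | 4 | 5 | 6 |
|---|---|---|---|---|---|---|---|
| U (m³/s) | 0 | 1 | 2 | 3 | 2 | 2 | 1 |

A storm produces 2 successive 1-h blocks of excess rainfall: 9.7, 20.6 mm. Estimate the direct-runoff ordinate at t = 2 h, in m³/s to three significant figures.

By discrete convolution, Q_j = Σ (P_i / 10 mm) · U_{j−i}.
At t = 2 h (j=2): Q = (9.7/10)·2 + (20.6/10)·1 = 4.00 m³/s.

Q ≈ 4.00 m³/s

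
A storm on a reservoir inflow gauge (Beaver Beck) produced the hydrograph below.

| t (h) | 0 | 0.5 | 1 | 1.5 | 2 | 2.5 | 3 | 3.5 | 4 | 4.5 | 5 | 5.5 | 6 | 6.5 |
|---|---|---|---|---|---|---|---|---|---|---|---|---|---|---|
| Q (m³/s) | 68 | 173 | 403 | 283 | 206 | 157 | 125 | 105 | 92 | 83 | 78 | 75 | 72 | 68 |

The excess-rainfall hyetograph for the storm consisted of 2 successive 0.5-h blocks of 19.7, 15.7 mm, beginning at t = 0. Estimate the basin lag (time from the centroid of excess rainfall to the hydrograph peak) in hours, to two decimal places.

t_L ≈ 0.53 h

Centroid of excess rainfall: t_c = Σ P_i·t̄_i / ΣP_i = 0.4718 h (block centres at 0.25, 0.75 h).
Hydrograph peak occurs at t = 1 h, so basin lag t_L = 1 − 0.4718 = 0.53 h.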